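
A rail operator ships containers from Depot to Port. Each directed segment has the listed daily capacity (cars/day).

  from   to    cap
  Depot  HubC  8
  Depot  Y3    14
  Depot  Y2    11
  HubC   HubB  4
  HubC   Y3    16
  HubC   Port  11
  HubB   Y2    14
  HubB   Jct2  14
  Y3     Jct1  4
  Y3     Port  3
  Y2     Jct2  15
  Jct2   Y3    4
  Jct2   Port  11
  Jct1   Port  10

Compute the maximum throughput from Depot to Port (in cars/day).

26

Augment Depot→HubC→Port: bottleneck 8, flow now 8.
Augment Depot→Y3→Port: bottleneck 3, flow now 11.
Augment Depot→Y3→Jct1→Port: bottleneck 4, flow now 15.
Augment Depot→Y2→Jct2→Port: bottleneck 11, flow now 26.
No augmenting path remains; maximum flow = 26.
In the residual graph, reachable from Depot: {Depot, Y3}.
Min-cut edges: Depot→HubC (8), Depot→Y2 (11), Y3→Jct1 (4), Y3→Port (3); capacity 8 + 11 + 4 + 3 = 26.
This cut is saturated, so no flow can exceed 26.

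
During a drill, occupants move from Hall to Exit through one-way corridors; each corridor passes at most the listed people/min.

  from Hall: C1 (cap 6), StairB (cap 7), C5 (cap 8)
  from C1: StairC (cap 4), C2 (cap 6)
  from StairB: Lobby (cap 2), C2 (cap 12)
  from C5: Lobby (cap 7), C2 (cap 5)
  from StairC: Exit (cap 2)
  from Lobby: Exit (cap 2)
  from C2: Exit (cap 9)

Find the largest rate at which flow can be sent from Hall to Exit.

13

Augment Hall→C1→StairC→Exit: bottleneck 2, flow now 2.
Augment Hall→C1→C2→Exit: bottleneck 4, flow now 6.
Augment Hall→StairB→Lobby→Exit: bottleneck 2, flow now 8.
Augment Hall→StairB→C2→Exit: bottleneck 5, flow now 13.
No augmenting path remains; maximum flow = 13.
In the residual graph, reachable from Hall: {Hall, C1, StairB, C5, StairC, Lobby, C2}.
Min-cut edges: StairC→Exit (2), Lobby→Exit (2), C2→Exit (9); capacity 2 + 2 + 9 = 13.
This cut is saturated, so no flow can exceed 13.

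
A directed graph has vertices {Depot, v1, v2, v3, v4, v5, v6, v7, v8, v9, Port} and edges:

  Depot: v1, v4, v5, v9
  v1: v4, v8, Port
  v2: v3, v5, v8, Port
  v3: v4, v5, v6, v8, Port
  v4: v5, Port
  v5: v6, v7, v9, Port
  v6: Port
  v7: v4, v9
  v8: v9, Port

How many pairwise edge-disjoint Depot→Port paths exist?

3

Assign every edge capacity 1; by Menger, the answer equals the max flow.
Path Depot→v1→Port (+1); total 1.
Path Depot→v4→Port (+1); total 2.
Path Depot→v5→Port (+1); total 3.
No residual Depot→Port path; max flow = 3.
Certifying cut of size 3: {Depot→v1, Depot→v4, Depot→v5}.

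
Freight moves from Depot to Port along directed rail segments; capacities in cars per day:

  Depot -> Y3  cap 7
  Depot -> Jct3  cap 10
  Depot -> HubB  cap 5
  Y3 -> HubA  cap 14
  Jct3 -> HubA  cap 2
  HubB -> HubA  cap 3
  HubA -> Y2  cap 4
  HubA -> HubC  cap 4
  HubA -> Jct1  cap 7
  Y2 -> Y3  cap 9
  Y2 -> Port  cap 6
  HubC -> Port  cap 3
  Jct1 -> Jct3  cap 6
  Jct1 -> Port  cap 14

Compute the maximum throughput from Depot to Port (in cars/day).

Augment Depot→Y3→HubA→Y2→Port: bottleneck 4, flow now 4.
Augment Depot→Y3→HubA→HubC→Port: bottleneck 3, flow now 7.
Augment Depot→Jct3→HubA→Jct1→Port: bottleneck 2, flow now 9.
Augment Depot→HubB→HubA→Jct1→Port: bottleneck 3, flow now 12.
No augmenting path remains; maximum flow = 12.
In the residual graph, reachable from Depot: {Depot, Jct3, HubB}.
Min-cut edges: Depot→Y3 (7), Jct3→HubA (2), HubB→HubA (3); capacity 7 + 2 + 3 = 12.
This cut is saturated, so no flow can exceed 12.

12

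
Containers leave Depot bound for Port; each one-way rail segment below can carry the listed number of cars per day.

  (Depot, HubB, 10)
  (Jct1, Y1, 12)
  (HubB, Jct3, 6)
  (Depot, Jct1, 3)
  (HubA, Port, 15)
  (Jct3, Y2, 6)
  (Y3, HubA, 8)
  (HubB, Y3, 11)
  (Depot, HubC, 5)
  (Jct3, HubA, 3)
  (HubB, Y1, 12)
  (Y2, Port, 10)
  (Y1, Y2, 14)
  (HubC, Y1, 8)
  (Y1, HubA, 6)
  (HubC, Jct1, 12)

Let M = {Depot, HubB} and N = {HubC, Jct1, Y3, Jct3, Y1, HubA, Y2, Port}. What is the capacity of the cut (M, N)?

37

Edges leaving {Depot, HubB}: Depot→HubC (5), Depot→Jct1 (3), HubB→Y3 (11), HubB→Jct3 (6), HubB→Y1 (12).
Cut capacity = 5 + 3 + 11 + 6 + 12 = 37.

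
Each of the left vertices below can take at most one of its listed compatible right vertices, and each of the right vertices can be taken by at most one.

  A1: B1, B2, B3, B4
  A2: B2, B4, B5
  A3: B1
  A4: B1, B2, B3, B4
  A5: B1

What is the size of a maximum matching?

4

Unit-capacity flow: source→left, listed edges, right→sink; max matching = max flow.
Augmenting path A1→B1 (+1); matched 1.
Augmenting path A2→B2 (+1); matched 2.
Augmenting path A4→B3 (+1); matched 3.
Augmenting path A3→B1→A1→B4 (+1); matched 4.
No augmenting path remains; maximum matching = 4.
König certificate: {A1, A2, A4, B1} is a vertex cover of size 4 (every listed pair touches it), so no matching can be larger.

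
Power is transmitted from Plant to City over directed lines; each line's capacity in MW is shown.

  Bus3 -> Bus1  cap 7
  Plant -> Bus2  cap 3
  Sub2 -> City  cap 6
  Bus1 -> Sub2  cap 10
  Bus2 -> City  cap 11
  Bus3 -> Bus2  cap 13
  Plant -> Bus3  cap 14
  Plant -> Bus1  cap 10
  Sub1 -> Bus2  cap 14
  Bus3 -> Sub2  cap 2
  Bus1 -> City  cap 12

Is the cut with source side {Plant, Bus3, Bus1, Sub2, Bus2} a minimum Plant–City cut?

No — its capacity is 29, but the minimum cut has capacity 27.

Given cut capacity: 12 + 6 + 11 = 29.
Augment Plant→Bus1→City: bottleneck 10, flow now 10.
Augment Plant→Bus2→City: bottleneck 3, flow now 13.
Augment Plant→Bus3→Bus1→City: bottleneck 2, flow now 15.
Augment Plant→Bus3→Sub2→City: bottleneck 2, flow now 17.
Augment Plant→Bus3→Bus2→City: bottleneck 8, flow now 25.
Augment Plant→Bus3→Bus1→Sub2→City: bottleneck 2, flow now 27.
No augmenting path remains; maximum flow = 27.
In the residual graph, reachable from Plant: {Plant}.
Min-cut edges: Plant→Bus3 (14), Plant→Bus1 (10), Plant→Bus2 (3); capacity 14 + 10 + 3 = 27.
Cut capacity 29 exceeds the max flow 27, so it is not minimum.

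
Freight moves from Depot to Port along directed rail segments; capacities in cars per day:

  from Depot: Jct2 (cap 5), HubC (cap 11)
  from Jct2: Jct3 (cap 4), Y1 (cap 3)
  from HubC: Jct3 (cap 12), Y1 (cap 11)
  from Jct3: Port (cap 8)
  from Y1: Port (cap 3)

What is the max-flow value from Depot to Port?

11

Augment Depot→Jct2→Jct3→Port: bottleneck 4, flow now 4.
Augment Depot→Jct2→Y1→Port: bottleneck 1, flow now 5.
Augment Depot→HubC→Jct3→Port: bottleneck 4, flow now 9.
Augment Depot→HubC→Y1→Port: bottleneck 2, flow now 11.
No augmenting path remains; maximum flow = 11.
In the residual graph, reachable from Depot: {Depot, Jct2, HubC, Jct3, Y1}.
Min-cut edges: Jct3→Port (8), Y1→Port (3); capacity 8 + 3 = 11.
This cut is saturated, so no flow can exceed 11.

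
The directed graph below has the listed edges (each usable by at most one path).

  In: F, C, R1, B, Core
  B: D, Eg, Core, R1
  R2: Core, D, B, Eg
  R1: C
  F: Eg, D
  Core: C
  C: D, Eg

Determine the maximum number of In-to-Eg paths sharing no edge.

3

Assign every edge capacity 1; by Menger, the answer equals the max flow.
Path In→B→Eg (+1); total 1.
Path In→F→Eg (+1); total 2.
Path In→C→Eg (+1); total 3.
No residual In→Eg path; max flow = 3.
Certifying cut of size 3: {C→Eg, In→B, In→F}.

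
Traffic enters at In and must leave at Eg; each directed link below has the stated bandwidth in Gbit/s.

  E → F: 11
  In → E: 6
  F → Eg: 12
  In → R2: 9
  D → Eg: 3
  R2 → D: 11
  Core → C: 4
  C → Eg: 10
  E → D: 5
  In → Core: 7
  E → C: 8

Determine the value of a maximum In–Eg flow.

Augment In→E→C→Eg: bottleneck 6, flow now 6.
Augment In→Core→C→Eg: bottleneck 4, flow now 10.
Augment In→R2→D→Eg: bottleneck 3, flow now 13.
No augmenting path remains; maximum flow = 13.
In the residual graph, reachable from In: {In, Core, R2, D}.
Min-cut edges: In→E (6), Core→C (4), D→Eg (3); capacity 6 + 4 + 3 = 13.
This cut is saturated, so no flow can exceed 13.

13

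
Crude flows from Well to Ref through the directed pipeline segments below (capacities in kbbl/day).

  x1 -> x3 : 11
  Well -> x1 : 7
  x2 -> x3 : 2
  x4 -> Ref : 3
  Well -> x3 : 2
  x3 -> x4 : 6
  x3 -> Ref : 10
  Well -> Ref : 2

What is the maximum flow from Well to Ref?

11

Augment Well→Ref: bottleneck 2, flow now 2.
Augment Well→x3→Ref: bottleneck 2, flow now 4.
Augment Well→x1→x3→Ref: bottleneck 7, flow now 11.
No augmenting path remains; maximum flow = 11.
In the residual graph, reachable from Well: {Well}.
Min-cut edges: Well→x1 (7), Well→x3 (2), Well→Ref (2); capacity 7 + 2 + 2 = 11.
This cut is saturated, so no flow can exceed 11.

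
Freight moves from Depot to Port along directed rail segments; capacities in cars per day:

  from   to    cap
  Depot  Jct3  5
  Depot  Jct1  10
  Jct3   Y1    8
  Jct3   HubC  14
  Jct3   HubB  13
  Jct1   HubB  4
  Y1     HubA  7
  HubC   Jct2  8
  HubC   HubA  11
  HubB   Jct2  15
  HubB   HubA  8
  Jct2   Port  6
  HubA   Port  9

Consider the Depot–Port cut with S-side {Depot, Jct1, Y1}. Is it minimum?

No — its capacity is 16, but the minimum cut has capacity 9.

Given cut capacity: 5 + 4 + 7 = 16.
Augment Depot→Jct3→Y1→HubA→Port: bottleneck 5, flow now 5.
Augment Depot→Jct1→HubB→Jct2→Port: bottleneck 4, flow now 9.
No augmenting path remains; maximum flow = 9.
In the residual graph, reachable from Depot: {Depot, Jct1}.
Min-cut edges: Depot→Jct3 (5), Jct1→HubB (4); capacity 5 + 4 = 9.
Cut capacity 16 exceeds the max flow 9, so it is not minimum.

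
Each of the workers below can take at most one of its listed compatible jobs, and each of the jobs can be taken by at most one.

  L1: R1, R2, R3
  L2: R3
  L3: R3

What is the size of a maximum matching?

Unit-capacity flow: source→left, listed edges, right→sink; max matching = max flow.
Augmenting path L1→R1 (+1); matched 1.
Augmenting path L2→R3 (+1); matched 2.
No augmenting path remains; maximum matching = 2.
König certificate: {L1, R3} is a vertex cover of size 2 (every listed pair touches it), so no matching can be larger.

2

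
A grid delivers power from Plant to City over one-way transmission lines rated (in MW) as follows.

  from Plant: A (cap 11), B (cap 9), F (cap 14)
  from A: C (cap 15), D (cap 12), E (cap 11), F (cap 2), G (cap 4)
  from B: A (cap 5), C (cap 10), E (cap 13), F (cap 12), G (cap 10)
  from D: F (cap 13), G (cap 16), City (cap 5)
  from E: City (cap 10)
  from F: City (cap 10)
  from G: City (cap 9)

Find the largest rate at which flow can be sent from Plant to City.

Augment Plant→F→City: bottleneck 10, flow now 10.
Augment Plant→A→D→City: bottleneck 5, flow now 15.
Augment Plant→A→E→City: bottleneck 6, flow now 21.
Augment Plant→B→E→City: bottleneck 4, flow now 25.
Augment Plant→B→G→City: bottleneck 5, flow now 30.
No augmenting path remains; maximum flow = 30.
In the residual graph, reachable from Plant: {Plant, F}.
Min-cut edges: Plant→A (11), Plant→B (9), F→City (10); capacity 11 + 9 + 10 = 30.
This cut is saturated, so no flow can exceed 30.

30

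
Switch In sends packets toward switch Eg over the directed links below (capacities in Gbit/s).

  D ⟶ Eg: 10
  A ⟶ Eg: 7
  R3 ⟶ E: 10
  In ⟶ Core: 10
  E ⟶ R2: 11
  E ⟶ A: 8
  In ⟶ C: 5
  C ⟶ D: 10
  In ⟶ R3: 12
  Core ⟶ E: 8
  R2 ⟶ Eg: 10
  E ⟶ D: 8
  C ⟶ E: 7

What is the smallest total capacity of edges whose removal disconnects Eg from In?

23

Augment In→C→D→Eg: bottleneck 5, flow now 5.
Augment In→Core→E→A→Eg: bottleneck 7, flow now 12.
Augment In→Core→E→D→Eg: bottleneck 1, flow now 13.
Augment In→R3→E→D→Eg: bottleneck 4, flow now 17.
Augment In→R3→E→R2→Eg: bottleneck 6, flow now 23.
No augmenting path remains; maximum flow = 23.
By max-flow min-cut, the minimum cut capacity equals the max flow.
In the residual graph, reachable from In: {In, Core, R3}.
Min-cut edges: In→C (5), Core→E (8), R3→E (10); capacity 5 + 8 + 10 = 23.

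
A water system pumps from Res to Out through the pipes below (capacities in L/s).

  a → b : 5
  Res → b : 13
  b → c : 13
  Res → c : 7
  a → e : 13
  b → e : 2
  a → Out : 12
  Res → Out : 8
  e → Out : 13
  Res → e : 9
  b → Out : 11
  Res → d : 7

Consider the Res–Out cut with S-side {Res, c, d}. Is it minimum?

Given cut capacity: 13 + 9 + 8 = 30.
Augment Res→Out: bottleneck 8, flow now 8.
Augment Res→b→Out: bottleneck 11, flow now 19.
Augment Res→e→Out: bottleneck 9, flow now 28.
Augment Res→b→e→Out: bottleneck 2, flow now 30.
No augmenting path remains; maximum flow = 30.
Cut capacity 30 equals the max flow, so it is a minimum cut.

Yes — it is a minimum cut (capacity 30).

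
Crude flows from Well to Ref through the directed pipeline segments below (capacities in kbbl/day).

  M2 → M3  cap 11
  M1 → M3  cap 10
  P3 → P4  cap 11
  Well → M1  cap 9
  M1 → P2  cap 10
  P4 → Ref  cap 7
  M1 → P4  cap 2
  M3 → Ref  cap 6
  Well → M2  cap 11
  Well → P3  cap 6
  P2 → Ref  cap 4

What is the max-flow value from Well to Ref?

17

Augment Well→M1→P4→Ref: bottleneck 2, flow now 2.
Augment Well→M1→M3→Ref: bottleneck 6, flow now 8.
Augment Well→M1→P2→Ref: bottleneck 1, flow now 9.
Augment Well→P3→P4→Ref: bottleneck 5, flow now 14.
Augment Well→M2→M3→M1→P2→Ref: bottleneck 3, flow now 17. (uses reverse residual edge)
No augmenting path remains; maximum flow = 17.
In the residual graph, reachable from Well: {Well, M1, M2, P3, P4, M3, P2}.
Min-cut edges: P4→Ref (7), M3→Ref (6), P2→Ref (4); capacity 7 + 6 + 4 = 17.
This cut is saturated, so no flow can exceed 17.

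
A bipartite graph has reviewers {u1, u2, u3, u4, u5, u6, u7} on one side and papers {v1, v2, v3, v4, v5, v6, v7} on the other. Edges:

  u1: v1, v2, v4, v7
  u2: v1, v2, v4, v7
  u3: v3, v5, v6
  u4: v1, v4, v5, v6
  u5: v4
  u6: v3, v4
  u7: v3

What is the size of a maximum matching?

Unit-capacity flow: source→left, listed edges, right→sink; max matching = max flow.
Augmenting path u1→v1 (+1); matched 1.
Augmenting path u2→v2 (+1); matched 2.
Augmenting path u3→v3 (+1); matched 3.
Augmenting path u4→v4 (+1); matched 4.
Augmenting path u5→v4→u4→v5 (+1); matched 5.
Augmenting path u6→v3→u3→v6 (+1); matched 6.
No augmenting path remains; maximum matching = 6.
König certificate: {u1, u2, u3, u4, v3, v4} is a vertex cover of size 6 (every listed pair touches it), so no matching can be larger.

6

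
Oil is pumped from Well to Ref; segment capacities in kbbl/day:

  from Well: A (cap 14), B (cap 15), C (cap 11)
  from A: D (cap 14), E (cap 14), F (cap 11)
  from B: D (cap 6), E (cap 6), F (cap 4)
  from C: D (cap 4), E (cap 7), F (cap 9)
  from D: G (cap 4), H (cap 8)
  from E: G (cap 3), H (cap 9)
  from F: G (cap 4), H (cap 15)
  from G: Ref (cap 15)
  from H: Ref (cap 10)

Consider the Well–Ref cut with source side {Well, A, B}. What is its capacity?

Edges leaving {Well, A, B}: Well→C (11), A→D (14), A→E (14), A→F (11), B→D (6), B→E (6), B→F (4).
Cut capacity = 11 + 14 + 14 + 11 + 6 + 6 + 4 = 66.

66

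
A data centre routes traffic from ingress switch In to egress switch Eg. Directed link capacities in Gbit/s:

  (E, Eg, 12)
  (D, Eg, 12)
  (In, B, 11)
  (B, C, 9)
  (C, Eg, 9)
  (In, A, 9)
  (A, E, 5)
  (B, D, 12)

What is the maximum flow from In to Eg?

16

Augment In→A→E→Eg: bottleneck 5, flow now 5.
Augment In→B→C→Eg: bottleneck 9, flow now 14.
Augment In→B→D→Eg: bottleneck 2, flow now 16.
No augmenting path remains; maximum flow = 16.
In the residual graph, reachable from In: {In, A}.
Min-cut edges: In→B (11), A→E (5); capacity 11 + 5 = 16.
This cut is saturated, so no flow can exceed 16.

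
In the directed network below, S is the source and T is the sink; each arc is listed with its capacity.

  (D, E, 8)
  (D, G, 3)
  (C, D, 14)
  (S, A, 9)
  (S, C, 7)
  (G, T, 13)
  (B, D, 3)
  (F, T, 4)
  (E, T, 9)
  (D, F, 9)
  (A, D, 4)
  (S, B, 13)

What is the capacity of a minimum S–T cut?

Augment S→A→D→E→T: bottleneck 4, flow now 4.
Augment S→B→D→E→T: bottleneck 3, flow now 7.
Augment S→C→D→E→T: bottleneck 1, flow now 8.
Augment S→C→D→F→T: bottleneck 4, flow now 12.
Augment S→C→D→G→T: bottleneck 2, flow now 14.
No augmenting path remains; maximum flow = 14.
By max-flow min-cut, the minimum cut capacity equals the max flow.
In the residual graph, reachable from S: {S, A, B}.
Min-cut edges: S→C (7), A→D (4), B→D (3); capacity 7 + 4 + 3 = 14.

14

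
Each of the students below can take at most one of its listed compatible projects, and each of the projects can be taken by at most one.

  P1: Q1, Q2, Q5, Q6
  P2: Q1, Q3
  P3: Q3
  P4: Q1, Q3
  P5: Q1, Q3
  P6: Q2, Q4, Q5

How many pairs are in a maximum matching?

Unit-capacity flow: source→left, listed edges, right→sink; max matching = max flow.
Augmenting path P1→Q1 (+1); matched 1.
Augmenting path P2→Q3 (+1); matched 2.
Augmenting path P6→Q2 (+1); matched 3.
Augmenting path P4→Q1→P1→Q5 (+1); matched 4.
No augmenting path remains; maximum matching = 4.
König certificate: {P1, P6, Q1, Q3} is a vertex cover of size 4 (every listed pair touches it), so no matching can be larger.

4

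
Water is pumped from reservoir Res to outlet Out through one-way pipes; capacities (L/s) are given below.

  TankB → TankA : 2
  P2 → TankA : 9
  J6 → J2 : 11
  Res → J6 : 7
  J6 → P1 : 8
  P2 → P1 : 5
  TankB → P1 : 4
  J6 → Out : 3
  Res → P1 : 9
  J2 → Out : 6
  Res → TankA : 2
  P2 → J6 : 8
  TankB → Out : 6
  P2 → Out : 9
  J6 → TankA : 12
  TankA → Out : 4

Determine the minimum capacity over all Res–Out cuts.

9

Augment Res→J6→Out: bottleneck 3, flow now 3.
Augment Res→TankA→Out: bottleneck 2, flow now 5.
Augment Res→J6→J2→Out: bottleneck 4, flow now 9.
No augmenting path remains; maximum flow = 9.
By max-flow min-cut, the minimum cut capacity equals the max flow.
In the residual graph, reachable from Res: {Res, P1}.
Min-cut edges: Res→J6 (7), Res→TankA (2); capacity 7 + 2 = 9.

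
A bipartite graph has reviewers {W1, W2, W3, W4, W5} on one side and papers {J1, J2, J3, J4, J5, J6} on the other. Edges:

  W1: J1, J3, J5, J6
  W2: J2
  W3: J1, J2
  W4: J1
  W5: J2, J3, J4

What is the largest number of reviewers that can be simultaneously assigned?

4

Unit-capacity flow: source→left, listed edges, right→sink; max matching = max flow.
Augmenting path W1→J1 (+1); matched 1.
Augmenting path W2→J2 (+1); matched 2.
Augmenting path W5→J3 (+1); matched 3.
Augmenting path W3→J1→W1→J5 (+1); matched 4.
No augmenting path remains; maximum matching = 4.
König certificate: {W1, W5, J1, J2} is a vertex cover of size 4 (every listed pair touches it), so no matching can be larger.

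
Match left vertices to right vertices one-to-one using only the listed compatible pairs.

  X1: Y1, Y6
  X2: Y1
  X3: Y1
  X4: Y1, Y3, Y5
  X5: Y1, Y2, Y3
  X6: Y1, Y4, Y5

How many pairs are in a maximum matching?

Unit-capacity flow: source→left, listed edges, right→sink; max matching = max flow.
Augmenting path X1→Y1 (+1); matched 1.
Augmenting path X4→Y3 (+1); matched 2.
Augmenting path X5→Y2 (+1); matched 3.
Augmenting path X6→Y4 (+1); matched 4.
Augmenting path X2→Y1→X1→Y6 (+1); matched 5.
No augmenting path remains; maximum matching = 5.
König certificate: {X1, X4, X5, X6, Y1} is a vertex cover of size 5 (every listed pair touches it), so no matching can be larger.

5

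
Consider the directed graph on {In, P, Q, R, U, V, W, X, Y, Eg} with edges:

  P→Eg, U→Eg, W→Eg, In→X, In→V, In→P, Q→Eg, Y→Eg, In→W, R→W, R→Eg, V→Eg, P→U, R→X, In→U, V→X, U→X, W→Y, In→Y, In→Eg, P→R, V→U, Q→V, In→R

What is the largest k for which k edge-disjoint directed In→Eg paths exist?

7

Assign every edge capacity 1; by Menger, the answer equals the max flow.
Path In→Eg (+1); total 1.
Path In→P→Eg (+1); total 2.
Path In→R→Eg (+1); total 3.
Path In→U→Eg (+1); total 4.
Path In→V→Eg (+1); total 5.
Path In→W→Eg (+1); total 6.
Path In→Y→Eg (+1); total 7.
No residual In→Eg path; max flow = 7.
Certifying cut of size 7: {In→Eg, In→P, In→R, In→U, In→V, In→W, In→Y}.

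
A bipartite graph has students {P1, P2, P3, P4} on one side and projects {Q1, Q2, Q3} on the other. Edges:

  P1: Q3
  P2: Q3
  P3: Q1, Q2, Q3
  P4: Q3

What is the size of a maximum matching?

Unit-capacity flow: source→left, listed edges, right→sink; max matching = max flow.
Augmenting path P1→Q3 (+1); matched 1.
Augmenting path P3→Q1 (+1); matched 2.
No augmenting path remains; maximum matching = 2.
König certificate: {P3, Q3} is a vertex cover of size 2 (every listed pair touches it), so no matching can be larger.

2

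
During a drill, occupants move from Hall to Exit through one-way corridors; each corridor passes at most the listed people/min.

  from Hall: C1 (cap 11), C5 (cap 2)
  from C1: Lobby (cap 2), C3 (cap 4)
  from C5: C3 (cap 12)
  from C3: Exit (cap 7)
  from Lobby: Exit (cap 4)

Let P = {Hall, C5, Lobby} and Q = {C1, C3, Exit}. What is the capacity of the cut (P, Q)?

Edges leaving {Hall, C5, Lobby}: Hall→C1 (11), C5→C3 (12), Lobby→Exit (4).
Cut capacity = 11 + 12 + 4 = 27.

27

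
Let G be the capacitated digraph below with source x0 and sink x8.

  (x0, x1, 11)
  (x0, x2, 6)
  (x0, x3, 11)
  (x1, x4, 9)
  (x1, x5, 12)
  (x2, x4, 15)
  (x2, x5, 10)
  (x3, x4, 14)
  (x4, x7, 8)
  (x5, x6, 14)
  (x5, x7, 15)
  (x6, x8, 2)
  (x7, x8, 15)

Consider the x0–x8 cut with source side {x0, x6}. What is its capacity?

30

Edges leaving {x0, x6}: x0→x1 (11), x0→x2 (6), x0→x3 (11), x6→x8 (2).
Cut capacity = 11 + 6 + 11 + 2 = 30.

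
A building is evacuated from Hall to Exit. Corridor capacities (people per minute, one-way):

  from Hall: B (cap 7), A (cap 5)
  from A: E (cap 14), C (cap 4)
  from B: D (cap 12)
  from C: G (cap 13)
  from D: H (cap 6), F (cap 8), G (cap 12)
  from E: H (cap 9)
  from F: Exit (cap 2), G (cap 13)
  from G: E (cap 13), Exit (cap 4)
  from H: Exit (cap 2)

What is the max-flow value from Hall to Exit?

8

Augment Hall→A→C→G→Exit: bottleneck 4, flow now 4.
Augment Hall→A→E→H→Exit: bottleneck 1, flow now 5.
Augment Hall→B→D→F→Exit: bottleneck 2, flow now 7.
Augment Hall→B→D→H→Exit: bottleneck 1, flow now 8.
No augmenting path remains; maximum flow = 8.
In the residual graph, reachable from Hall: {Hall, A, B, C, D, E, F, G, H}.
Min-cut edges: F→Exit (2), G→Exit (4), H→Exit (2); capacity 2 + 4 + 2 = 8.
This cut is saturated, so no flow can exceed 8.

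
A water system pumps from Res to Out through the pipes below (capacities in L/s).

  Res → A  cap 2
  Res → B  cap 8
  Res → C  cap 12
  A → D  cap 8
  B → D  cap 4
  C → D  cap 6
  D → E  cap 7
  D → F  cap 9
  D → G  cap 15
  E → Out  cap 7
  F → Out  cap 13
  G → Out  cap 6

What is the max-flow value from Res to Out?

12

Augment Res→A→D→E→Out: bottleneck 2, flow now 2.
Augment Res→B→D→E→Out: bottleneck 4, flow now 6.
Augment Res→C→D→E→Out: bottleneck 1, flow now 7.
Augment Res→C→D→F→Out: bottleneck 5, flow now 12.
No augmenting path remains; maximum flow = 12.
In the residual graph, reachable from Res: {Res, B, C}.
Min-cut edges: Res→A (2), B→D (4), C→D (6); capacity 2 + 4 + 6 = 12.
This cut is saturated, so no flow can exceed 12.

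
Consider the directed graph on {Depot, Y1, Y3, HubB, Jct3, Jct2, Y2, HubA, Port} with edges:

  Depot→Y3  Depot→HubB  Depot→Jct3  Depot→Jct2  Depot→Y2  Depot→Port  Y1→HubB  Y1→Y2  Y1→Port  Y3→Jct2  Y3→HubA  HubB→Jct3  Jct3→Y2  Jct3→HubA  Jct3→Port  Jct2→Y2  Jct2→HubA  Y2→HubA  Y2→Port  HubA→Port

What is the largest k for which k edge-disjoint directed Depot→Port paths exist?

4

Assign every edge capacity 1; by Menger, the answer equals the max flow.
Path Depot→Port (+1); total 1.
Path Depot→Jct3→Port (+1); total 2.
Path Depot→Y2→Port (+1); total 3.
Path Depot→Y3→HubA→Port (+1); total 4.
No residual Depot→Port path; max flow = 4.
Certifying cut of size 4: {Depot→Port, HubA→Port, Jct3→Port, Y2→Port}.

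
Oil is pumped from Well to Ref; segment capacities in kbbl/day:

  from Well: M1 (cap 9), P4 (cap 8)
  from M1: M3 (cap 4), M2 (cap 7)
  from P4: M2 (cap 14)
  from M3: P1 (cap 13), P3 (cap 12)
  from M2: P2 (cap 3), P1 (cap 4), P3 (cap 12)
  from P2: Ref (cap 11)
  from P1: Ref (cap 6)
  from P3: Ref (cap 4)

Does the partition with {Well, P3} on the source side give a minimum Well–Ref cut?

Given cut capacity: 9 + 8 + 4 = 21.
Augment Well→M1→M3→P1→Ref: bottleneck 4, flow now 4.
Augment Well→M1→M2→P2→Ref: bottleneck 3, flow now 7.
Augment Well→M1→M2→P1→Ref: bottleneck 2, flow now 9.
Augment Well→P4→M2→P3→Ref: bottleneck 4, flow now 13.
No augmenting path remains; maximum flow = 13.
In the residual graph, reachable from Well: {Well, M1, P4, M3, M2, P1, P3}.
Min-cut edges: M2→P2 (3), P1→Ref (6), P3→Ref (4); capacity 3 + 6 + 4 = 13.
Cut capacity 21 exceeds the max flow 13, so it is not minimum.

No — its capacity is 21, but the minimum cut has capacity 13.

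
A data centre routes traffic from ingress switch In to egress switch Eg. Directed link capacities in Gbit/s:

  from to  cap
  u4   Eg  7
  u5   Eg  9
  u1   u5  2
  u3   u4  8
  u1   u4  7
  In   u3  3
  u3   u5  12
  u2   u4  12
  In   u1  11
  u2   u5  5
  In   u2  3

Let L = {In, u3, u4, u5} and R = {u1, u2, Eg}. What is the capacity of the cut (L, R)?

30

Edges leaving {In, u3, u4, u5}: In→u1 (11), In→u2 (3), u4→Eg (7), u5→Eg (9).
Cut capacity = 11 + 3 + 7 + 9 = 30.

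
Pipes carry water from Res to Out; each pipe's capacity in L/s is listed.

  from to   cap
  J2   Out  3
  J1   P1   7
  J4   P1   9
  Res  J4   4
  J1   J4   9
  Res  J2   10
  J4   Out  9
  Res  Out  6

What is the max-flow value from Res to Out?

13

Augment Res→Out: bottleneck 6, flow now 6.
Augment Res→J4→Out: bottleneck 4, flow now 10.
Augment Res→J2→Out: bottleneck 3, flow now 13.
No augmenting path remains; maximum flow = 13.
In the residual graph, reachable from Res: {Res, J2}.
Min-cut edges: Res→J4 (4), Res→Out (6), J2→Out (3); capacity 4 + 6 + 3 = 13.
This cut is saturated, so no flow can exceed 13.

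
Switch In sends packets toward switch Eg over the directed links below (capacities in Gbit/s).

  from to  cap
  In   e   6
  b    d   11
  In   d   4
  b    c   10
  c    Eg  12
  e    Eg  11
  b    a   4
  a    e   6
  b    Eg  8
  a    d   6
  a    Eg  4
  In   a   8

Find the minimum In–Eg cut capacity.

Augment In→a→Eg: bottleneck 4, flow now 4.
Augment In→e→Eg: bottleneck 6, flow now 10.
Augment In→a→e→Eg: bottleneck 4, flow now 14.
No augmenting path remains; maximum flow = 14.
By max-flow min-cut, the minimum cut capacity equals the max flow.
In the residual graph, reachable from In: {In, d}.
Min-cut edges: In→a (8), In→e (6); capacity 8 + 6 = 14.

14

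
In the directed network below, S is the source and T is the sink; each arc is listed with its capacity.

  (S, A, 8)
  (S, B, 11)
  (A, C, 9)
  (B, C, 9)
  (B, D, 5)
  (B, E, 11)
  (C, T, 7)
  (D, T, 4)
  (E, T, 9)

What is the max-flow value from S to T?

18

Augment S→A→C→T: bottleneck 7, flow now 7.
Augment S→B→D→T: bottleneck 4, flow now 11.
Augment S→B→E→T: bottleneck 7, flow now 18.
No augmenting path remains; maximum flow = 18.
In the residual graph, reachable from S: {S, A, C}.
Min-cut edges: S→B (11), C→T (7); capacity 11 + 7 = 18.
This cut is saturated, so no flow can exceed 18.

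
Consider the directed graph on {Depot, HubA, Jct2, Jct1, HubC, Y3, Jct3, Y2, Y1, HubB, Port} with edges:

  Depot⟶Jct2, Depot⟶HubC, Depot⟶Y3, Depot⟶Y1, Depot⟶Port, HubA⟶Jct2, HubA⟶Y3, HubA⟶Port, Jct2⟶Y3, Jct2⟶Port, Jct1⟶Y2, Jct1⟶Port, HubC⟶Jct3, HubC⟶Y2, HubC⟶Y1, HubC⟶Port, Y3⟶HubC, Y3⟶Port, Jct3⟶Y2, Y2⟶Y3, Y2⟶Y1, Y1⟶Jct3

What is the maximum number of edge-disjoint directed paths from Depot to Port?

4

Assign every edge capacity 1; by Menger, the answer equals the max flow.
Path Depot→Port (+1); total 1.
Path Depot→Jct2→Port (+1); total 2.
Path Depot→HubC→Port (+1); total 3.
Path Depot→Y3→Port (+1); total 4.
No residual Depot→Port path; max flow = 4.
Certifying cut of size 4: {Depot→Jct2, Depot→Port, HubC→Port, Y3→Port}.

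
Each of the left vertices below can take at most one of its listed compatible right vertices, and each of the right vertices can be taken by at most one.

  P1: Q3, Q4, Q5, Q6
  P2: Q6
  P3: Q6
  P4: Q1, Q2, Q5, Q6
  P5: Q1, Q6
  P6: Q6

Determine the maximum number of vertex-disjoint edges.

Unit-capacity flow: source→left, listed edges, right→sink; max matching = max flow.
Augmenting path P1→Q3 (+1); matched 1.
Augmenting path P2→Q6 (+1); matched 2.
Augmenting path P4→Q1 (+1); matched 3.
Augmenting path P5→Q1→P4→Q2 (+1); matched 4.
No augmenting path remains; maximum matching = 4.
König certificate: {P1, P4, P5, Q6} is a vertex cover of size 4 (every listed pair touches it), so no matching can be larger.

4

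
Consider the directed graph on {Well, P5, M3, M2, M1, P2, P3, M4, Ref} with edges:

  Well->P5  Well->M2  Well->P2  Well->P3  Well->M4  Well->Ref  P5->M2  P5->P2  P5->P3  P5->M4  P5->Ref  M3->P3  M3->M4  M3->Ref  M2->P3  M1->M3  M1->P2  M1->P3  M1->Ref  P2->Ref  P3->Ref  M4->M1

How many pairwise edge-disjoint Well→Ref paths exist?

5

Assign every edge capacity 1; by Menger, the answer equals the max flow.
Path Well→Ref (+1); total 1.
Path Well→P5→Ref (+1); total 2.
Path Well→P2→Ref (+1); total 3.
Path Well→P3→Ref (+1); total 4.
Path Well→M4→M1→Ref (+1); total 5.
No residual Well→Ref path; max flow = 5.
Certifying cut of size 5: {P3→Ref, Well→M4, Well→P2, Well→P5, Well→Ref}.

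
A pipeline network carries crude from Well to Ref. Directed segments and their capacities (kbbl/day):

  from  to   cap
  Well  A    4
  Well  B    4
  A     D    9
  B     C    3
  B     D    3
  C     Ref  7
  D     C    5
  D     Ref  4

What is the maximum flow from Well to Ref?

Augment Well→A→D→Ref: bottleneck 4, flow now 4.
Augment Well→B→C→Ref: bottleneck 3, flow now 7.
Augment Well→B→D→C→Ref: bottleneck 1, flow now 8.
No augmenting path remains; maximum flow = 8.
In the residual graph, reachable from Well: {Well}.
Min-cut edges: Well→A (4), Well→B (4); capacity 4 + 4 = 8.
This cut is saturated, so no flow can exceed 8.

8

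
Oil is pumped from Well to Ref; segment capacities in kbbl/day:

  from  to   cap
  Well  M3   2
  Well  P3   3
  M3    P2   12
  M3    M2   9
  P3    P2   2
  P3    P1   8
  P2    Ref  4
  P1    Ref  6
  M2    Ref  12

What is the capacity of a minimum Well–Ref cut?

5

Augment Well→M3→P2→Ref: bottleneck 2, flow now 2.
Augment Well→P3→P2→Ref: bottleneck 2, flow now 4.
Augment Well→P3→P1→Ref: bottleneck 1, flow now 5.
No augmenting path remains; maximum flow = 5.
By max-flow min-cut, the minimum cut capacity equals the max flow.
In the residual graph, reachable from Well: {Well}.
Min-cut edges: Well→M3 (2), Well→P3 (3); capacity 2 + 3 = 5.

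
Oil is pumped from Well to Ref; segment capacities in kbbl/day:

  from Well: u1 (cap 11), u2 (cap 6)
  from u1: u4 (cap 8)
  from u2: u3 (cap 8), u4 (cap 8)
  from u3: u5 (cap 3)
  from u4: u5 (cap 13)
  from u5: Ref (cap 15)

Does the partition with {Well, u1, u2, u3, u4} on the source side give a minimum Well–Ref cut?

Given cut capacity: 3 + 13 = 16.
Augment Well→u1→u4→u5→Ref: bottleneck 8, flow now 8.
Augment Well→u2→u3→u5→Ref: bottleneck 3, flow now 11.
Augment Well→u2→u4→u5→Ref: bottleneck 3, flow now 14.
No augmenting path remains; maximum flow = 14.
In the residual graph, reachable from Well: {Well, u1}.
Min-cut edges: Well→u2 (6), u1→u4 (8); capacity 6 + 8 = 14.
Cut capacity 16 exceeds the max flow 14, so it is not minimum.

No — its capacity is 16, but the minimum cut has capacity 14.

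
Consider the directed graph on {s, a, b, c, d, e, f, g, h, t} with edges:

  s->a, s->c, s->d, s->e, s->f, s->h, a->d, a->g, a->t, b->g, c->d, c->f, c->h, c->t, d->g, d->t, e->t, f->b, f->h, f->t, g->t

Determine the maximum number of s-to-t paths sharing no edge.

5

Assign every edge capacity 1; by Menger, the answer equals the max flow.
Path s→a→t (+1); total 1.
Path s→c→t (+1); total 2.
Path s→d→t (+1); total 3.
Path s→e→t (+1); total 4.
Path s→f→t (+1); total 5.
No residual s→t path; max flow = 5.
Certifying cut of size 5: {s→a, s→c, s→d, s→e, s→f}.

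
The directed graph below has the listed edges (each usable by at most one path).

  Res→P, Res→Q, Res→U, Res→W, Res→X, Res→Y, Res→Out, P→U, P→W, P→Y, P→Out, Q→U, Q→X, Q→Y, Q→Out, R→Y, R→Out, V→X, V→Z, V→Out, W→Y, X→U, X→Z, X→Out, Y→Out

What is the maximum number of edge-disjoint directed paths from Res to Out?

Assign every edge capacity 1; by Menger, the answer equals the max flow.
Path Res→Out (+1); total 1.
Path Res→P→Out (+1); total 2.
Path Res→Q→Out (+1); total 3.
Path Res→X→Out (+1); total 4.
Path Res→Y→Out (+1); total 5.
No residual Res→Out path; max flow = 5.
Certifying cut of size 5: {Res→Out, Res→P, Res→Q, Res→X, Y→Out}.

5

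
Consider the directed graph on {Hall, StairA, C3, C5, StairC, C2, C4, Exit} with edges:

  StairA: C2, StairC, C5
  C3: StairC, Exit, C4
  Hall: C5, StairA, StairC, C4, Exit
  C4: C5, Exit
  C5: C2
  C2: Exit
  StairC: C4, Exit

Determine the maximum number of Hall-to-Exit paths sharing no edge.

4

Assign every edge capacity 1; by Menger, the answer equals the max flow.
Path Hall→Exit (+1); total 1.
Path Hall→StairC→Exit (+1); total 2.
Path Hall→C4→Exit (+1); total 3.
Path Hall→StairA→C2→Exit (+1); total 4.
No residual Hall→Exit path; max flow = 4.
Certifying cut of size 4: {C2→Exit, C4→Exit, Hall→Exit, StairC→Exit}.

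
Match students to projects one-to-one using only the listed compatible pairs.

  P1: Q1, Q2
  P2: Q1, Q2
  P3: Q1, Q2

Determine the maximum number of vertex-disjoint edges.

Unit-capacity flow: source→left, listed edges, right→sink; max matching = max flow.
Augmenting path P1→Q1 (+1); matched 1.
Augmenting path P2→Q2 (+1); matched 2.
No augmenting path remains; maximum matching = 2.
König certificate: {Q1, Q2} is a vertex cover of size 2 (every listed pair touches it), so no matching can be larger.

2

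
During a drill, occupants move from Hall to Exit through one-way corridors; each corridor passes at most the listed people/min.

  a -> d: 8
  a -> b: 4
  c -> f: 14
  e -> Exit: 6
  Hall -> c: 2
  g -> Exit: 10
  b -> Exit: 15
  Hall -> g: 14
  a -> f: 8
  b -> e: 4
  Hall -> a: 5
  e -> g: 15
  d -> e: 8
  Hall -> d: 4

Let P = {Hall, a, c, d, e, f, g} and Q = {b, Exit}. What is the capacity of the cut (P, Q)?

20

Edges leaving {Hall, a, c, d, e, f, g}: a→b (4), e→Exit (6), g→Exit (10).
Cut capacity = 4 + 6 + 10 = 20.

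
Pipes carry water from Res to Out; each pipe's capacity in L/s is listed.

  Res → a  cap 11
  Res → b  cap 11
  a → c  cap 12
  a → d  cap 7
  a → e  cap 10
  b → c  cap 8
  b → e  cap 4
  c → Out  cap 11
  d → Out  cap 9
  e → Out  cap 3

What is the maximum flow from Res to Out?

Augment Res→a→c→Out: bottleneck 11, flow now 11.
Augment Res→b→e→Out: bottleneck 3, flow now 14.
Augment Res→b→c→a→d→Out: bottleneck 7, flow now 21. (uses reverse residual edge)
No augmenting path remains; maximum flow = 21.
In the residual graph, reachable from Res: {Res, a, b, c, e}.
Min-cut edges: a→d (7), c→Out (11), e→Out (3); capacity 7 + 11 + 3 = 21.
This cut is saturated, so no flow can exceed 21.

21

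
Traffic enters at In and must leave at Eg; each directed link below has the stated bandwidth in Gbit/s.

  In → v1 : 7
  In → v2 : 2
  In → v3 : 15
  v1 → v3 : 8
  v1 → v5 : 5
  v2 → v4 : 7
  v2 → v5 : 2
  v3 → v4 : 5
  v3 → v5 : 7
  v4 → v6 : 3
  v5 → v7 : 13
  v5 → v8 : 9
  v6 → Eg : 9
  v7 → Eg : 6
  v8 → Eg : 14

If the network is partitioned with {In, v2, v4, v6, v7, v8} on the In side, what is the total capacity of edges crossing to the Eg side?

53

Edges leaving {In, v2, v4, v6, v7, v8}: In→v1 (7), In→v3 (15), v2→v5 (2), v6→Eg (9), v7→Eg (6), v8→Eg (14).
Cut capacity = 7 + 15 + 2 + 9 + 6 + 14 = 53.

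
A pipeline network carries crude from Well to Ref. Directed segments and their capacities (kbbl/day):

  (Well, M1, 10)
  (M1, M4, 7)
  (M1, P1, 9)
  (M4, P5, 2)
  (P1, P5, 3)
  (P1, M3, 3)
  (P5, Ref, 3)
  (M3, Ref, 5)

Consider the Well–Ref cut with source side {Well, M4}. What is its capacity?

Edges leaving {Well, M4}: Well→M1 (10), M4→P5 (2).
Cut capacity = 10 + 2 = 12.

12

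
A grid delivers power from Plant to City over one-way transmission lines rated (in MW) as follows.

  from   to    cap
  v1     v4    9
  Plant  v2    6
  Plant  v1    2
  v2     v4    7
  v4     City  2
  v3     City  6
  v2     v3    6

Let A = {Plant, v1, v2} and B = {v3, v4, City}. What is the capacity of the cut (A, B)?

22

Edges leaving {Plant, v1, v2}: v1→v4 (9), v2→v3 (6), v2→v4 (7).
Cut capacity = 9 + 6 + 7 = 22.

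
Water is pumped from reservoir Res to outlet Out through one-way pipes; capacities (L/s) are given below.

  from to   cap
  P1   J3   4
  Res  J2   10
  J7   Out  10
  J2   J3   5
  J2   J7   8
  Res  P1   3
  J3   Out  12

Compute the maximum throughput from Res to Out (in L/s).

13

Augment Res→J2→J7→Out: bottleneck 8, flow now 8.
Augment Res→J2→J3→Out: bottleneck 2, flow now 10.
Augment Res→P1→J3→Out: bottleneck 3, flow now 13.
No augmenting path remains; maximum flow = 13.
In the residual graph, reachable from Res: {Res}.
Min-cut edges: Res→J2 (10), Res→P1 (3); capacity 10 + 3 = 13.
This cut is saturated, so no flow can exceed 13.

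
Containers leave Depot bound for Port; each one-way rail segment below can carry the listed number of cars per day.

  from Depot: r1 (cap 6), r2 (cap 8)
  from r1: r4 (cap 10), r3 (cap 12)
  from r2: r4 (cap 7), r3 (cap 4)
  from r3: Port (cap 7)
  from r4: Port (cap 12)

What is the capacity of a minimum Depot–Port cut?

14

Augment Depot→r1→r3→Port: bottleneck 6, flow now 6.
Augment Depot→r2→r3→Port: bottleneck 1, flow now 7.
Augment Depot→r2→r4→Port: bottleneck 7, flow now 14.
No augmenting path remains; maximum flow = 14.
By max-flow min-cut, the minimum cut capacity equals the max flow.
In the residual graph, reachable from Depot: {Depot}.
Min-cut edges: Depot→r1 (6), Depot→r2 (8); capacity 6 + 8 = 14.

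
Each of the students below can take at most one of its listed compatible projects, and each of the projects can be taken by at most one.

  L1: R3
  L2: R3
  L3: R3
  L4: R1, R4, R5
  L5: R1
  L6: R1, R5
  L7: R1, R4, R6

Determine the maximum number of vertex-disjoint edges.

5

Unit-capacity flow: source→left, listed edges, right→sink; max matching = max flow.
Augmenting path L1→R3 (+1); matched 1.
Augmenting path L4→R1 (+1); matched 2.
Augmenting path L6→R5 (+1); matched 3.
Augmenting path L7→R4 (+1); matched 4.
Augmenting path L5→R1→L4→R4→L7→R6 (+1); matched 5.
No augmenting path remains; maximum matching = 5.
König certificate: {L4, L5, L6, L7, R3} is a vertex cover of size 5 (every listed pair touches it), so no matching can be larger.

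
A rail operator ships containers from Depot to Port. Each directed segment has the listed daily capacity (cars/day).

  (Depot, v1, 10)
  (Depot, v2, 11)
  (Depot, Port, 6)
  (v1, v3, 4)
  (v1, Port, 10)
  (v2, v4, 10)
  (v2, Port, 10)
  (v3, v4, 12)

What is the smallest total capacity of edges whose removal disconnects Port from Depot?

26

Augment Depot→Port: bottleneck 6, flow now 6.
Augment Depot→v1→Port: bottleneck 10, flow now 16.
Augment Depot→v2→Port: bottleneck 10, flow now 26.
No augmenting path remains; maximum flow = 26.
By max-flow min-cut, the minimum cut capacity equals the max flow.
In the residual graph, reachable from Depot: {Depot, v2, v4}.
Min-cut edges: Depot→v1 (10), Depot→Port (6), v2→Port (10); capacity 10 + 6 + 10 = 26.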